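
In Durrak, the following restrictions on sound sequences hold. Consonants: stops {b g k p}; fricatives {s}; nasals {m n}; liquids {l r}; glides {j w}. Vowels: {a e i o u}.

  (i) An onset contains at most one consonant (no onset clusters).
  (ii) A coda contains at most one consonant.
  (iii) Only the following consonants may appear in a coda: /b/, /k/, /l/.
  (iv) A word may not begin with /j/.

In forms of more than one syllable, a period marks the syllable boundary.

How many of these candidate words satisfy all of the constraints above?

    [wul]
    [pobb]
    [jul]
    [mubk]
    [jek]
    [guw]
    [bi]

[wul] — σ1 onset /w/, coda /l/ ok → licit
[pobb] — violates constraint (ii): syllable 1 coda /bb/ has 2 consonants (> 1) → illicit
[jul] — violates constraint (iv): word begins with /j/ → illicit
[mubk] — violates constraint (ii): syllable 1 coda /bk/ has 2 consonants (> 1) → illicit
[jek] — violates constraint (iv): word begins with /j/ → illicit
[guw] — violates constraint (iii): syllable 1 coda contains /w/, which is not a licensed coda consonant → illicit
[bi] — σ1 onset /b/, coda /∅/ ok → licit
Licit: [wul], [bi] → 2.

2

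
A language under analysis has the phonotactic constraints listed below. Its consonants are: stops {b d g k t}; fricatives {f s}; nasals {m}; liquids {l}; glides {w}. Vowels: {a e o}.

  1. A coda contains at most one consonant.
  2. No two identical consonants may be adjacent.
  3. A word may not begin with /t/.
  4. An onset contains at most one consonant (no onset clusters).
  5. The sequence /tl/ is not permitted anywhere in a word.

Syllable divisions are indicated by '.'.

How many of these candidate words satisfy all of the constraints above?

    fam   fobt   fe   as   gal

4

fam — σ1 onset /f/, coda /m/ ok → licit
fobt — violates constraint 1: syllable 1 coda /bt/ has 2 consonants (> 1) → illicit
fe — σ1 onset /f/, coda /∅/ ok → licit
as — σ1 onset /∅/, coda /s/ ok → licit
gal — σ1 onset /g/, coda /l/ ok → licit
Licit: fam, fe, as, gal → 4.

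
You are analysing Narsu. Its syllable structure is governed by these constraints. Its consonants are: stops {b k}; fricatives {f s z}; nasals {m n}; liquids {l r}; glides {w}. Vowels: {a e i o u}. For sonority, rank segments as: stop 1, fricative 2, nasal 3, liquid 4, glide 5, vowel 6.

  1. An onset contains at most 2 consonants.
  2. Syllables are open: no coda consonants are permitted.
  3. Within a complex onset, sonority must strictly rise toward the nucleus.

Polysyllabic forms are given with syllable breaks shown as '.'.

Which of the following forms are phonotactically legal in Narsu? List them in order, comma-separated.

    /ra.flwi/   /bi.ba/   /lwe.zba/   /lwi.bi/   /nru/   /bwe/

/ra.flwi/ — violates constraint 1: syllable 2 onset /flw/ has 3 consonants (> 2) → phonotactically illegal
/bi.ba/ — σ1 onset /b/, coda /∅/ ok; σ2 onset /b/, coda /∅/ ok → phonotactically legal
/lwe.zba/ — violates constraint 3: syllable 2 onset /zb/: /z/ (fricative, 2) → /b/ (stop, 1) does not rise → phonotactically illegal
/lwi.bi/ — σ1 onset /lw/ (4→5 rises), coda /∅/ ok; σ2 onset /b/, coda /∅/ ok → phonotactically legal
/nru/ — σ1 onset /nr/ (3→4 rises), coda /∅/ ok → phonotactically legal
/bwe/ — σ1 onset /bw/ (1→5 rises), coda /∅/ ok → phonotactically legal

/bi.ba/, /lwi.bi/, /nru/, /bwe/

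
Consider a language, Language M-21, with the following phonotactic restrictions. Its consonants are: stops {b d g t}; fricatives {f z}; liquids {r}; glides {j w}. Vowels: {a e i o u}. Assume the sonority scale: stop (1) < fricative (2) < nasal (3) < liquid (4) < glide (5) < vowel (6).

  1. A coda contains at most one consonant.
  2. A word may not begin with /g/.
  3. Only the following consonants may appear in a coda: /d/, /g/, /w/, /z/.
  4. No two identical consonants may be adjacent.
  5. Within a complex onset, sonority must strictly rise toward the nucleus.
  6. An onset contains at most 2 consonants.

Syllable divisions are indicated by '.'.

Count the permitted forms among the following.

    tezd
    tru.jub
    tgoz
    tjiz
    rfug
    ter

tezd — violates constraint 1: syllable 1 coda /zd/ has 2 consonants (> 1) → not permitted
tru.jub — violates constraint 3: syllable 2 coda contains /b/, which is not a licensed coda consonant → not permitted
tgoz — violates constraint 5: syllable 1 onset /tg/: /t/ (stop, 1) → /g/ (stop, 1) does not rise → not permitted
tjiz — σ1 onset /tj/ (1→5 rises), coda /z/ ok → permitted
rfug — violates constraint 5: syllable 1 onset /rf/: /r/ (liquid, 4) → /f/ (fricative, 2) does not rise → not permitted
ter — violates constraint 3: syllable 1 coda contains /r/, which is not a licensed coda consonant → not permitted
Permitted: tjiz → 1.

1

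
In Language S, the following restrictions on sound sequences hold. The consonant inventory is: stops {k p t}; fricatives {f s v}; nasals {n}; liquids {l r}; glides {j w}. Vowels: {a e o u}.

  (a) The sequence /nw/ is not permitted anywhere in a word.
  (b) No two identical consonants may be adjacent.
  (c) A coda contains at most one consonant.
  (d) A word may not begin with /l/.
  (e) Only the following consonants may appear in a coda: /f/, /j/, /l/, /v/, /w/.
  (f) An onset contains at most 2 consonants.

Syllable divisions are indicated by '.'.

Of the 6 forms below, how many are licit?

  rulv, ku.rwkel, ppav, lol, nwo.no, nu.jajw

0

rulv — violates constraint (c): syllable 1 coda /lv/ has 2 consonants (> 1) → illicit
ku.rwkel — violates constraint (f): syllable 2 onset /rwk/ has 3 consonants (> 2) → illicit
ppav — violates constraint (b): adjacent identical consonants /pp/ → illicit
lol — violates constraint (d): word begins with /l/ → illicit
nwo.no — violates constraint (a): contains banned sequence /nw/ → illicit
nu.jajw — violates constraint (c): syllable 2 coda /jw/ has 2 consonants (> 1) → illicit
No form is licit → 0.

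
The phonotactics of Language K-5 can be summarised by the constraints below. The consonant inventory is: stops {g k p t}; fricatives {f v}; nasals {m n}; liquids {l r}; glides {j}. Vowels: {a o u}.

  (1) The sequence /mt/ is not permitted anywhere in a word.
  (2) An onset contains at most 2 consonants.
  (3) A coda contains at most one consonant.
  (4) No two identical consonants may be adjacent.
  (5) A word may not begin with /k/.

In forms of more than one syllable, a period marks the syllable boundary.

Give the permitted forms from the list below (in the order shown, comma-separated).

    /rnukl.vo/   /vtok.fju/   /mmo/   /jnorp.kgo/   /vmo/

/vtok.fju/, /vmo/

/rnukl.vo/ — violates constraint 3: syllable 1 coda /kl/ has 2 consonants (> 1) → not permitted
/vtok.fju/ — σ1 onset /vt/ (2C), coda /k/ ok; σ2 onset /fj/ (2C), coda /∅/ ok → permitted
/mmo/ — violates constraint 4: adjacent identical consonants /mm/ → not permitted
/jnorp.kgo/ — violates constraint 3: syllable 1 coda /rp/ has 2 consonants (> 1) → not permitted
/vmo/ — σ1 onset /vm/ (2C), coda /∅/ ok → permitted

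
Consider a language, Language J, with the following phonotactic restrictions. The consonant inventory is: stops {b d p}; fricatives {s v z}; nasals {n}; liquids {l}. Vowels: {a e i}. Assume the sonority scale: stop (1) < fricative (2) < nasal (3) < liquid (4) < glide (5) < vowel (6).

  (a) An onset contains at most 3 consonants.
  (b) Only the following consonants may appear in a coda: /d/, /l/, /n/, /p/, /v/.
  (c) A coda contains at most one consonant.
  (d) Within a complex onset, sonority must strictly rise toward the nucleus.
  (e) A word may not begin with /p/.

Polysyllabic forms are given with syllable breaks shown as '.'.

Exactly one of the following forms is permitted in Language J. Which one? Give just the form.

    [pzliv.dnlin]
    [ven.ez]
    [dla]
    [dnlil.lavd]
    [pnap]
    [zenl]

[dla]

[pzliv.dnlin] — violates constraint (e): word begins with /p/ → not permitted
[ven.ez] — violates constraint (b): syllable 2 coda contains /z/, which is not a licensed coda consonant → not permitted
[dla] — σ1 onset /dl/ (1→4 rises), coda /∅/ ok → permitted
[dnlil.lavd] — violates constraint (c): syllable 2 coda /vd/ has 2 consonants (> 1) → not permitted
[pnap] — violates constraint (e): word begins with /p/ → not permitted
[zenl] — violates constraint (c): syllable 1 coda /nl/ has 2 consonants (> 1) → not permitted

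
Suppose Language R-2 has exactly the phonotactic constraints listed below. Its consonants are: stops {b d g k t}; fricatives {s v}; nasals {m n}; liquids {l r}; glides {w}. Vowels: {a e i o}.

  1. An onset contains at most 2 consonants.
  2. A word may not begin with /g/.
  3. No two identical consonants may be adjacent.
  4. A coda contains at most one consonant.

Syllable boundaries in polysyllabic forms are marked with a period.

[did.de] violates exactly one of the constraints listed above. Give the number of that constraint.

[did.de]: adjacent identical consonants /dd/.
This is a violation of constraint 3: "No two identical consonants may be adjacent."
The remaining constraints (1, 2, 4) are satisfied.

3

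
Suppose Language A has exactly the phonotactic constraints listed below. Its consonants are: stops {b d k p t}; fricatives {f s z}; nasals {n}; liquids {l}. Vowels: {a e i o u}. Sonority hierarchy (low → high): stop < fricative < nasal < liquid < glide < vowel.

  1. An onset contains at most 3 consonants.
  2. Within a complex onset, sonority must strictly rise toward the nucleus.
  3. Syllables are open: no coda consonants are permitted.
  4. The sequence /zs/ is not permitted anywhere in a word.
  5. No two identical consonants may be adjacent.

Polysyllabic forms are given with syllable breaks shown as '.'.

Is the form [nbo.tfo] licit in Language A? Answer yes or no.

no

[nbo.tfo] — violates constraint 2: syllable 1 onset /nb/: /n/ (nasal, 3) → /b/ (stop, 1) does not rise → illicit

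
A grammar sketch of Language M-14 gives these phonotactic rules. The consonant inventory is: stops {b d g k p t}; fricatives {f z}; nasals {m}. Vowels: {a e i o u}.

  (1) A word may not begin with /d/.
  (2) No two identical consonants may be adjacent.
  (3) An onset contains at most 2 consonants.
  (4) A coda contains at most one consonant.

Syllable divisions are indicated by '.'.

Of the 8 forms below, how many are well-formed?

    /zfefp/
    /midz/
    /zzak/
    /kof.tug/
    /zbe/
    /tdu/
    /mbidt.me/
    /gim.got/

4

/zfefp/ — violates constraint 4: syllable 1 coda /fp/ has 2 consonants (> 1) → ill-formed
/midz/ — violates constraint 4: syllable 1 coda /dz/ has 2 consonants (> 1) → ill-formed
/zzak/ — violates constraint 2: adjacent identical consonants /zz/ → ill-formed
/kof.tug/ — σ1 onset /k/, coda /f/ ok; σ2 onset /t/, coda /g/ ok → well-formed
/zbe/ — σ1 onset /zb/ (2C), coda /∅/ ok → well-formed
/tdu/ — σ1 onset /td/ (2C), coda /∅/ ok → well-formed
/mbidt.me/ — violates constraint 4: syllable 1 coda /dt/ has 2 consonants (> 1) → ill-formed
/gim.got/ — σ1 onset /g/, coda /m/ ok; σ2 onset /g/, coda /t/ ok → well-formed
Well-formed: /kof.tug/, /zbe/, /tdu/, /gim.got/ → 4.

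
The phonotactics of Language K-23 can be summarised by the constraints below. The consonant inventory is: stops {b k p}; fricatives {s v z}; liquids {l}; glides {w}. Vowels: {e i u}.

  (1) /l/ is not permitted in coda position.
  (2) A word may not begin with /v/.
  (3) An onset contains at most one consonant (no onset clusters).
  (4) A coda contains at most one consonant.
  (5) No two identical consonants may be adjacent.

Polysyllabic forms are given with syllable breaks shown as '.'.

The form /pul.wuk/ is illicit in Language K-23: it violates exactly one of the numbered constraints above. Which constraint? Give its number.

/pul.wuk/: syllable 1 coda contains /l/.
This is a violation of constraint 1: "/l/ is not permitted in coda position."
The remaining constraints (2, 3, 4, 5) are satisfied.

1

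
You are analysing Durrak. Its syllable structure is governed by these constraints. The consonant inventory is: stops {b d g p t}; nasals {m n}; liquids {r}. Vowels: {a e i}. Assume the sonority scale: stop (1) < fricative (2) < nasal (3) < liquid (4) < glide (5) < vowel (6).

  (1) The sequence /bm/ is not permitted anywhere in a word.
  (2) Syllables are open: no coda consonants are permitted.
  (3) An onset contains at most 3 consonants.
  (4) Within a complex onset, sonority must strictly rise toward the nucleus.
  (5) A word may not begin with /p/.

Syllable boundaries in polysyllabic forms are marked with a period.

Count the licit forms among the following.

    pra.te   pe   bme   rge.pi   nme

pra.te — violates constraint 5: word begins with /p/ → illicit
pe — violates constraint 5: word begins with /p/ → illicit
bme — violates constraint 1: contains banned sequence /bm/ → illicit
rge.pi — violates constraint 4: syllable 1 onset /rg/: /r/ (liquid, 4) → /g/ (stop, 1) does not rise → illicit
nme — violates constraint 4: syllable 1 onset /nm/: /n/ (nasal, 3) → /m/ (nasal, 3) does not rise → illicit
No form is licit → 0.

0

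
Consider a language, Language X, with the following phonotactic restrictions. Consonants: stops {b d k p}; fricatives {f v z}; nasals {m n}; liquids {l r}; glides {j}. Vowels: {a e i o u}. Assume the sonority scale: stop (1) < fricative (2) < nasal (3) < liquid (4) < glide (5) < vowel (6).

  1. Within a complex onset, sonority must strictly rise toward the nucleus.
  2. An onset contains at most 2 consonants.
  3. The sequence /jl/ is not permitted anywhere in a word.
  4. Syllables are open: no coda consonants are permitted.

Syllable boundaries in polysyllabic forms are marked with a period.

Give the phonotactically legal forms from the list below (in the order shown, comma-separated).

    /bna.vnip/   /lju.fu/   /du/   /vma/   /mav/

/bna.vnip/ — violates constraint 4: syllable 2 coda /p/ has 1 consonant (> 0) → phonotactically illegal
/lju.fu/ — σ1 onset /lj/ (4→5 rises), coda /∅/ ok; σ2 onset /f/, coda /∅/ ok → phonotactically legal
/du/ — σ1 onset /d/, coda /∅/ ok → phonotactically legal
/vma/ — σ1 onset /vm/ (2→3 rises), coda /∅/ ok → phonotactically legal
/mav/ — violates constraint 4: syllable 1 coda /v/ has 1 consonant (> 0) → phonotactically illegal

/lju.fu/, /du/, /vma/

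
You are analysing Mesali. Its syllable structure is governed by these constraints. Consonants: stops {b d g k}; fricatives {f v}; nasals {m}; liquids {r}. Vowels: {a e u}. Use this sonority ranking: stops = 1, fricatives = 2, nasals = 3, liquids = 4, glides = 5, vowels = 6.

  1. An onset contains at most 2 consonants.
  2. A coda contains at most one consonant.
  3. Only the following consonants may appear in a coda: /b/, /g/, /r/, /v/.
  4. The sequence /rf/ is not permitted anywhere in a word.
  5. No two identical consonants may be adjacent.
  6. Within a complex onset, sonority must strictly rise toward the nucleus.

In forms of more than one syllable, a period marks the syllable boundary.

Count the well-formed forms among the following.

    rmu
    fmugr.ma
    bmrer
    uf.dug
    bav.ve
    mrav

1

rmu — violates constraint 6: syllable 1 onset /rm/: /r/ (liquid, 4) → /m/ (nasal, 3) does not rise → ill-formed
fmugr.ma — violates constraint 2: syllable 1 coda /gr/ has 2 consonants (> 1) → ill-formed
bmrer — violates constraint 1: syllable 1 onset /bmr/ has 3 consonants (> 2) → ill-formed
uf.dug — violates constraint 3: syllable 1 coda contains /f/, which is not a licensed coda consonant → ill-formed
bav.ve — violates constraint 5: adjacent identical consonants /vv/ → ill-formed
mrav — σ1 onset /mr/ (3→4 rises), coda /v/ ok → well-formed
Well-formed: mrav → 1.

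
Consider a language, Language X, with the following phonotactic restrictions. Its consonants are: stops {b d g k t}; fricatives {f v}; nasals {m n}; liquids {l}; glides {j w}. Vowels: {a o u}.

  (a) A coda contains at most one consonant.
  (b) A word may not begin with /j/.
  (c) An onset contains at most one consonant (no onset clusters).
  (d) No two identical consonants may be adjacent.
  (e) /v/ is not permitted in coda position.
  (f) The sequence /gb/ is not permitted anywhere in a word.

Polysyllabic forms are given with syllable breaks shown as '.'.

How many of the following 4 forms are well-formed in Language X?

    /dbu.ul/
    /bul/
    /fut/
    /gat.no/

3

/dbu.ul/ — violates constraint (c): syllable 1 onset /db/ has 2 consonants (> 1) → ill-formed
/bul/ — σ1 onset /b/, coda /l/ ok → well-formed
/fut/ — σ1 onset /f/, coda /t/ ok → well-formed
/gat.no/ — σ1 onset /g/, coda /t/ ok; σ2 onset /n/, coda /∅/ ok → well-formed
Well-formed: /bul/, /fut/, /gat.no/ → 3.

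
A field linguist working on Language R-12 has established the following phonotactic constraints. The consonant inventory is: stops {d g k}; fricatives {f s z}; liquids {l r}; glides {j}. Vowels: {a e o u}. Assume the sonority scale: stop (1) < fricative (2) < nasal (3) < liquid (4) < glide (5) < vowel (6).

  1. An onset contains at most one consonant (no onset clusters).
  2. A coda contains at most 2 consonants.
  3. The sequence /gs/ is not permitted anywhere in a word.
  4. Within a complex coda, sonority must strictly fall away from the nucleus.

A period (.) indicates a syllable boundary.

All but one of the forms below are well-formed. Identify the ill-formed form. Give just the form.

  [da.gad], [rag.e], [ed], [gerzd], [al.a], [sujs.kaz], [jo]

[da.gad] — σ1 onset /d/, coda /∅/ ok; σ2 onset /g/, coda /d/ ok → well-formed
[rag.e] — σ1 onset /r/, coda /g/ ok; σ2 onset /∅/, coda /∅/ ok → well-formed
[ed] — σ1 onset /∅/, coda /d/ ok → well-formed
[gerzd] — violates constraint 2: syllable 1 coda /rzd/ has 3 consonants (> 2) → ill-formed
[al.a] — σ1 onset /∅/, coda /l/ ok; σ2 onset /∅/, coda /∅/ ok → well-formed
[sujs.kaz] — σ1 onset /s/, coda /js/ (5→2 falls) ok; σ2 onset /k/, coda /z/ ok → well-formed
[jo] — σ1 onset /j/, coda /∅/ ok → well-formed

[gerzd]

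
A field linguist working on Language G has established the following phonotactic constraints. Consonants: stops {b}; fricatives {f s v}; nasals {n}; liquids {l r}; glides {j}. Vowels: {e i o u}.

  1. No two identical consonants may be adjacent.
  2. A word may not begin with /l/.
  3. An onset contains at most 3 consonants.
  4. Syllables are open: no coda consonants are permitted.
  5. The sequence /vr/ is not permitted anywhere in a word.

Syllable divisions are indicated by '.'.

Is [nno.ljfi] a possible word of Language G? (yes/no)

[nno.ljfi] — violates constraint 1: adjacent identical consonants /nn/ → phonotactically illegal

no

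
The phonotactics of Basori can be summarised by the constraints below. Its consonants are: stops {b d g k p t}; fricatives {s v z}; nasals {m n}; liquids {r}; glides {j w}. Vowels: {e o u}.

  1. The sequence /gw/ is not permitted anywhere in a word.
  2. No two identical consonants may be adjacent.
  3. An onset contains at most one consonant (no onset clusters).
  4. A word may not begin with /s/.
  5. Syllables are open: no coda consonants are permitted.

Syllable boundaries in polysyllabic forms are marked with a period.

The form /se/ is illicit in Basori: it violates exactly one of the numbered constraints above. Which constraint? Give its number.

/se/: word begins with /s/.
This is a violation of constraint 4: "A word may not begin with /s/."
The remaining constraints (1, 2, 3, 5) are satisfied.

4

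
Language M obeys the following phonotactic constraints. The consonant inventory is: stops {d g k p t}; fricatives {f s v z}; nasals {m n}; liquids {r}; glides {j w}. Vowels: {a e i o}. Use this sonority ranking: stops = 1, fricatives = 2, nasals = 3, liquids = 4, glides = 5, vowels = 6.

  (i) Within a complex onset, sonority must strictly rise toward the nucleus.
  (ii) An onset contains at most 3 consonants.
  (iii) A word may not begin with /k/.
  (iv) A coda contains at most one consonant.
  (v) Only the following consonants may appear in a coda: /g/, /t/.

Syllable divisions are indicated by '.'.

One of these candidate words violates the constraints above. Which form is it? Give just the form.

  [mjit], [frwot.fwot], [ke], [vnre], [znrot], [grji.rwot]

[mjit] — σ1 onset /mj/ (3→5 rises), coda /t/ ok → phonotactically legal
[frwot.fwot] — σ1 onset /frw/ (2→4→5 rises), coda /t/ ok; σ2 onset /fw/ (2→5 rises), coda /t/ ok → phonotactically legal
[ke] — violates constraint (iii): word begins with /k/ → phonotactically illegal
[vnre] — σ1 onset /vnr/ (2→3→4 rises), coda /∅/ ok → phonotactically legal
[znrot] — σ1 onset /znr/ (2→3→4 rises), coda /t/ ok → phonotactically legal
[grji.rwot] — σ1 onset /grj/ (1→4→5 rises), coda /∅/ ok; σ2 onset /rw/ (4→5 rises), coda /t/ ok → phonotactically legal

[ke]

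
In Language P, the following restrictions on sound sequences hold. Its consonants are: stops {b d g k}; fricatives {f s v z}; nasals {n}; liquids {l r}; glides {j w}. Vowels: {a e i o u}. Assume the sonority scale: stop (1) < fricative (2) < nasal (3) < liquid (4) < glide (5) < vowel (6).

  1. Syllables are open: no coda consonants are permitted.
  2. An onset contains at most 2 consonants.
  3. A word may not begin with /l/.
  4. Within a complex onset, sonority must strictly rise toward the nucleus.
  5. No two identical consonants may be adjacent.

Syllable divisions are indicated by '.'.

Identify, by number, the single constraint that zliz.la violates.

zliz.la: syllable 1 coda /z/ has 1 consonant (> 0).
This is a violation of constraint 1: "Syllables are open: no coda consonants are permitted."
The remaining constraints (2, 3, 4, 5) are satisfied.

1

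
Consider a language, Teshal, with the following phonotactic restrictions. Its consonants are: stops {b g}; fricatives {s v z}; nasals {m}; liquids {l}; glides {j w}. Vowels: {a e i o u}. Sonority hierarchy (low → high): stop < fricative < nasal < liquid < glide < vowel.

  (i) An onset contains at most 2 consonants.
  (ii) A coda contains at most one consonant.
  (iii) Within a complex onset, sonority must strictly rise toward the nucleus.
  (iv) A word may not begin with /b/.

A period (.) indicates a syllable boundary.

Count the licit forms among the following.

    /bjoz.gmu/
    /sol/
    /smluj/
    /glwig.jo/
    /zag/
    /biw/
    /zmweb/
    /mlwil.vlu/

/bjoz.gmu/ — violates constraint (iv): word begins with /b/ → illicit
/sol/ — σ1 onset /s/, coda /l/ ok → licit
/smluj/ — violates constraint (i): syllable 1 onset /sml/ has 3 consonants (> 2) → illicit
/glwig.jo/ — violates constraint (i): syllable 1 onset /glw/ has 3 consonants (> 2) → illicit
/zag/ — σ1 onset /z/, coda /g/ ok → licit
/biw/ — violates constraint (iv): word begins with /b/ → illicit
/zmweb/ — violates constraint (i): syllable 1 onset /zmw/ has 3 consonants (> 2) → illicit
/mlwil.vlu/ — violates constraint (i): syllable 1 onset /mlw/ has 3 consonants (> 2) → illicit
Licit: /sol/, /zag/ → 2.

2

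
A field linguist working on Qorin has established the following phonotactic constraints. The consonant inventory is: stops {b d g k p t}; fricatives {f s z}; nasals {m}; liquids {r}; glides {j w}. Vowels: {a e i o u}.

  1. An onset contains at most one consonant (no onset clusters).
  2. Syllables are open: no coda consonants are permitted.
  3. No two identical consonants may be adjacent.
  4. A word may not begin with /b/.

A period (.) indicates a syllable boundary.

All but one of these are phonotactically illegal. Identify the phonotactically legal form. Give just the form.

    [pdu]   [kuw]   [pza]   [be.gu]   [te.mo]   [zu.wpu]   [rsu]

[te.mo]

[pdu] — violates constraint 1: syllable 1 onset /pd/ has 2 consonants (> 1) → phonotactically illegal
[kuw] — violates constraint 2: syllable 1 coda /w/ has 1 consonant (> 0) → phonotactically illegal
[pza] — violates constraint 1: syllable 1 onset /pz/ has 2 consonants (> 1) → phonotactically illegal
[be.gu] — violates constraint 4: word begins with /b/ → phonotactically illegal
[te.mo] — σ1 onset /t/, coda /∅/ ok; σ2 onset /m/, coda /∅/ ok → phonotactically legal
[zu.wpu] — violates constraint 1: syllable 2 onset /wp/ has 2 consonants (> 1) → phonotactically illegal
[rsu] — violates constraint 1: syllable 1 onset /rs/ has 2 consonants (> 1) → phonotactically illegal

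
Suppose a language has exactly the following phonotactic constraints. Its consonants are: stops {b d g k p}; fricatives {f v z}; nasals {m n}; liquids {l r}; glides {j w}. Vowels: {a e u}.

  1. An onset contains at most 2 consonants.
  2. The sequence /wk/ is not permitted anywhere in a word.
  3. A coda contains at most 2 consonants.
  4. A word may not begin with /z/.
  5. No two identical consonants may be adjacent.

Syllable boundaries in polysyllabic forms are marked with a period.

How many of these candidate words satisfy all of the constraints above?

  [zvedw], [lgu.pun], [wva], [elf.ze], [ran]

4

[zvedw] — violates constraint 4: word begins with /z/ → phonotactically illegal
[lgu.pun] — σ1 onset /lg/ (2C), coda /∅/ ok; σ2 onset /p/, coda /n/ ok → phonotactically legal
[wva] — σ1 onset /wv/ (2C), coda /∅/ ok → phonotactically legal
[elf.ze] — σ1 onset /∅/, coda /lf/ (2C) ok; σ2 onset /z/, coda /∅/ ok → phonotactically legal
[ran] — σ1 onset /r/, coda /n/ ok → phonotactically legal
Phonotactically legal: [lgu.pun], [wva], [elf.ze], [ran] → 4.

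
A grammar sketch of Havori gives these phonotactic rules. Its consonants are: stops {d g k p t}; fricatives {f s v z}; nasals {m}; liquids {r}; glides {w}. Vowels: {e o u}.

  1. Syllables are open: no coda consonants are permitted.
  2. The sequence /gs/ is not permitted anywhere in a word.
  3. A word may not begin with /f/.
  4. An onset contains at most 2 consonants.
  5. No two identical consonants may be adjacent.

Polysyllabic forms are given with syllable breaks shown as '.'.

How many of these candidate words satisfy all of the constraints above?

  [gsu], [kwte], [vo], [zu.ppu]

[gsu] — violates constraint 2: contains banned sequence /gs/ → ill-formed
[kwte] — violates constraint 4: syllable 1 onset /kwt/ has 3 consonants (> 2) → ill-formed
[vo] — σ1 onset /v/, coda /∅/ ok → well-formed
[zu.ppu] — violates constraint 5: adjacent identical consonants /pp/ → ill-formed
Well-formed: [vo] → 1.

1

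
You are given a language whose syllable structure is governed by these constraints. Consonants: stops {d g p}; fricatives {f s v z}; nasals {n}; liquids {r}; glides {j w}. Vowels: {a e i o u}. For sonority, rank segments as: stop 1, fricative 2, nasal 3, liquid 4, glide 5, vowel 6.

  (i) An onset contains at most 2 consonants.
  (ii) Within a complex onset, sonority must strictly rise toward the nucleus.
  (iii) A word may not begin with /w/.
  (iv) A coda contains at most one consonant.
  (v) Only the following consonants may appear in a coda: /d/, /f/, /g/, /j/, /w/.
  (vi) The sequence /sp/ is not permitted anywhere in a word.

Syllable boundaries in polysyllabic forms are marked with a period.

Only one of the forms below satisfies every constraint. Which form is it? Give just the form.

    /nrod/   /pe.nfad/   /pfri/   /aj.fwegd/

/nrod/ — σ1 onset /nr/ (3→4 rises), coda /d/ ok → licit
/pe.nfad/ — violates constraint (ii): syllable 2 onset /nf/: /n/ (nasal, 3) → /f/ (fricative, 2) does not rise → illicit
/pfri/ — violates constraint (i): syllable 1 onset /pfr/ has 3 consonants (> 2) → illicit
/aj.fwegd/ — violates constraint (iv): syllable 2 coda /gd/ has 2 consonants (> 1) → illicit

/nrod/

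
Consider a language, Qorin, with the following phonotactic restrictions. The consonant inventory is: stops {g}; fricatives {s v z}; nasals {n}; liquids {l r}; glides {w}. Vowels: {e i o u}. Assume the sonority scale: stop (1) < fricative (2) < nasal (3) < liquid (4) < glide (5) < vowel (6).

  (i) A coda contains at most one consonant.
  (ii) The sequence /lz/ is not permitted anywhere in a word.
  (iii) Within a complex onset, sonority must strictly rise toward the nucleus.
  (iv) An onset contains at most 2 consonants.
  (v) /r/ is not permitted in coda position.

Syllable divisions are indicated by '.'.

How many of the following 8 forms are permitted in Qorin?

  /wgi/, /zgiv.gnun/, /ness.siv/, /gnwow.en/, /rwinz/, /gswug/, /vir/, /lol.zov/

0

/wgi/ — violates constraint (iii): syllable 1 onset /wg/: /w/ (glide, 5) → /g/ (stop, 1) does not rise → not permitted
/zgiv.gnun/ — violates constraint (iii): syllable 1 onset /zg/: /z/ (fricative, 2) → /g/ (stop, 1) does not rise → not permitted
/ness.siv/ — violates constraint (i): syllable 1 coda /ss/ has 2 consonants (> 1) → not permitted
/gnwow.en/ — violates constraint (iv): syllable 1 onset /gnw/ has 3 consonants (> 2) → not permitted
/rwinz/ — violates constraint (i): syllable 1 coda /nz/ has 2 consonants (> 1) → not permitted
/gswug/ — violates constraint (iv): syllable 1 onset /gsw/ has 3 consonants (> 2) → not permitted
/vir/ — violates constraint (v): syllable 1 coda contains /r/ → not permitted
/lol.zov/ — violates constraint (ii): contains banned sequence /lz/ → not permitted
No form is permitted → 0.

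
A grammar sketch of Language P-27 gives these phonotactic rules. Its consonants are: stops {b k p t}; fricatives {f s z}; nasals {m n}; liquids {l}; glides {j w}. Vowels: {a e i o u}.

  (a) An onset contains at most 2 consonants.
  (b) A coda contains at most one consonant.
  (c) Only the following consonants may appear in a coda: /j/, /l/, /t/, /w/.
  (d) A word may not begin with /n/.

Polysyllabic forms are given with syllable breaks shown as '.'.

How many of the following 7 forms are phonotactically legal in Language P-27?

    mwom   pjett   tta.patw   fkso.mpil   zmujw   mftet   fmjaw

mwom — violates constraint (c): syllable 1 coda contains /m/, which is not a licensed coda consonant → phonotactically illegal
pjett — violates constraint (b): syllable 1 coda /tt/ has 2 consonants (> 1) → phonotactically illegal
tta.patw — violates constraint (b): syllable 2 coda /tw/ has 2 consonants (> 1) → phonotactically illegal
fkso.mpil — violates constraint (a): syllable 1 onset /fks/ has 3 consonants (> 2) → phonotactically illegal
zmujw — violates constraint (b): syllable 1 coda /jw/ has 2 consonants (> 1) → phonotactically illegal
mftet — violates constraint (a): syllable 1 onset /mft/ has 3 consonants (> 2) → phonotactically illegal
fmjaw — violates constraint (a): syllable 1 onset /fmj/ has 3 consonants (> 2) → phonotactically illegal
No form is phonotactically legal → 0.

0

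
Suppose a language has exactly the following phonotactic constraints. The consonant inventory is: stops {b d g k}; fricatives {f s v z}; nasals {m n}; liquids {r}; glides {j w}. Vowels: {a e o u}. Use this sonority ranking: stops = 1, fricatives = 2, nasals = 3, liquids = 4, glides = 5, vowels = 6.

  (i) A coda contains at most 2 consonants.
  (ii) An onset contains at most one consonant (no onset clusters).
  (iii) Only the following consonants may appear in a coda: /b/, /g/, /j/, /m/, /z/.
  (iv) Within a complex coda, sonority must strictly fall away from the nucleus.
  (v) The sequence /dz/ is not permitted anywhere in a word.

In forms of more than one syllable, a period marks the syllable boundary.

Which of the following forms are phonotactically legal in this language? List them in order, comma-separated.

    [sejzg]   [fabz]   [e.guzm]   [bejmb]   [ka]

[ka]

[sejzg] — violates constraint (i): syllable 1 coda /jzg/ has 3 consonants (> 2) → phonotactically illegal
[fabz] — violates constraint (iv): syllable 1 coda /bz/: /b/ (stop, 1) → /z/ (fricative, 2) does not fall → phonotactically illegal
[e.guzm] — violates constraint (iv): syllable 2 coda /zm/: /z/ (fricative, 2) → /m/ (nasal, 3) does not fall → phonotactically illegal
[bejmb] — violates constraint (i): syllable 1 coda /jmb/ has 3 consonants (> 2) → phonotactically illegal
[ka] — σ1 onset /k/, coda /∅/ ok → phonotactically legal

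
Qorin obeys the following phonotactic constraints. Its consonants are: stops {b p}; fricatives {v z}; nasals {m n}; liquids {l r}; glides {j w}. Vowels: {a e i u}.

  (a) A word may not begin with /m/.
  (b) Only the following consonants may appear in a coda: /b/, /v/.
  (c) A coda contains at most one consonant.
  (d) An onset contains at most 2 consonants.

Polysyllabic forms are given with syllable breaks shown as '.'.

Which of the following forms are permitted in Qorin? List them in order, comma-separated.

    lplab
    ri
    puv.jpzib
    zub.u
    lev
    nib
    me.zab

lplab — violates constraint (d): syllable 1 onset /lpl/ has 3 consonants (> 2) → not permitted
ri — σ1 onset /r/, coda /∅/ ok → permitted
puv.jpzib — violates constraint (d): syllable 2 onset /jpz/ has 3 consonants (> 2) → not permitted
zub.u — σ1 onset /z/, coda /b/ ok; σ2 onset /∅/, coda /∅/ ok → permitted
lev — σ1 onset /l/, coda /v/ ok → permitted
nib — σ1 onset /n/, coda /b/ ok → permitted
me.zab — violates constraint (a): word begins with /m/ → not permitted

ri, zub.u, lev, nib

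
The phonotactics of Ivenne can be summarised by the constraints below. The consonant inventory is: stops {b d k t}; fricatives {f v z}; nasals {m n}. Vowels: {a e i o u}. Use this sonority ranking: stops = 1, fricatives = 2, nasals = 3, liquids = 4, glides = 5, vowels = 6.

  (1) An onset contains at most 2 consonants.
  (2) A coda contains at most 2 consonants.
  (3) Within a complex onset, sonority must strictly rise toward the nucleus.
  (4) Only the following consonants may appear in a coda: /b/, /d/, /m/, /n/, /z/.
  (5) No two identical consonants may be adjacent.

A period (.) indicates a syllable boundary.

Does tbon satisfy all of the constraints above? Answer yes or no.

no

tbon — violates constraint 3: syllable 1 onset /tb/: /t/ (stop, 1) → /b/ (stop, 1) does not rise → not permitted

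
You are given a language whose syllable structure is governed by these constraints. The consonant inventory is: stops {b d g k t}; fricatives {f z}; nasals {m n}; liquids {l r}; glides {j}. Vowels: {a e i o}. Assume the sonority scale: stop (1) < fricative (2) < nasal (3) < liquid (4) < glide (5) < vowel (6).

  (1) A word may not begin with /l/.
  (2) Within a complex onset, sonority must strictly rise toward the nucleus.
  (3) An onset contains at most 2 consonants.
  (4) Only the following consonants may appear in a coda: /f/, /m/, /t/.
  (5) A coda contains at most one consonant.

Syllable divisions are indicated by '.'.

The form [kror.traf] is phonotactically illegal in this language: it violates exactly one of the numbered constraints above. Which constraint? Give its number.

[kror.traf]: syllable 1 coda contains /r/, which is not a licensed coda consonant.
This is a violation of constraint 4: "Only the following consonants may appear in a coda: /f/, /m/, /t/."
The remaining constraints (1, 2, 3, 5) are satisfied.

4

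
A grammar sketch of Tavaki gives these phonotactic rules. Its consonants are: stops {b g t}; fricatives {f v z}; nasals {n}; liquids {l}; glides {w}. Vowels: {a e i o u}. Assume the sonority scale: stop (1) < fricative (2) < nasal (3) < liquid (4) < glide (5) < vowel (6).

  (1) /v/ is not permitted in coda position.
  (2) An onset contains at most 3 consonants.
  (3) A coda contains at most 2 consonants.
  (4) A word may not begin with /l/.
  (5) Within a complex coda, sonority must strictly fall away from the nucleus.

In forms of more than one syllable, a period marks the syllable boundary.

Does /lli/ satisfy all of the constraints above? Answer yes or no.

no

/lli/ — violates constraint 4: word begins with /l/ → ill-formed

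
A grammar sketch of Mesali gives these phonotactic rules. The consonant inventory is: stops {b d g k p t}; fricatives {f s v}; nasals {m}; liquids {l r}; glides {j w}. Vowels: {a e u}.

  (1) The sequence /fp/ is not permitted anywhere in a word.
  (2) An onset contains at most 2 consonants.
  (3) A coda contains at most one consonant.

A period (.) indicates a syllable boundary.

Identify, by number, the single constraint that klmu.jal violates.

klmu.jal: syllable 1 onset /klm/ has 3 consonants (> 2).
This is a violation of constraint 2: "An onset contains at most 2 consonants."
The remaining constraints (1, 3) are satisfied.

2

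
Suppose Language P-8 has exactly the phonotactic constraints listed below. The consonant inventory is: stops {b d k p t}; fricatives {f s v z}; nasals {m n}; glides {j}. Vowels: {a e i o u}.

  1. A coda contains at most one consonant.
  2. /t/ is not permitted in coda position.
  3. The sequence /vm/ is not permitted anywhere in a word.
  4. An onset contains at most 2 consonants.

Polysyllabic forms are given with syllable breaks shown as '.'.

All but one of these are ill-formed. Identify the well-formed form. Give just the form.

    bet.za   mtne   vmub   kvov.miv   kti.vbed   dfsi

bet.za — violates constraint 2: syllable 1 coda contains /t/ → ill-formed
mtne — violates constraint 4: syllable 1 onset /mtn/ has 3 consonants (> 2) → ill-formed
vmub — violates constraint 3: contains banned sequence /vm/ → ill-formed
kvov.miv — violates constraint 3: contains banned sequence /vm/ → ill-formed
kti.vbed — σ1 onset /kt/ (2C), coda /∅/ ok; σ2 onset /vb/ (2C), coda /d/ ok → well-formed
dfsi — violates constraint 4: syllable 1 onset /dfs/ has 3 consonants (> 2) → ill-formed

kti.vbed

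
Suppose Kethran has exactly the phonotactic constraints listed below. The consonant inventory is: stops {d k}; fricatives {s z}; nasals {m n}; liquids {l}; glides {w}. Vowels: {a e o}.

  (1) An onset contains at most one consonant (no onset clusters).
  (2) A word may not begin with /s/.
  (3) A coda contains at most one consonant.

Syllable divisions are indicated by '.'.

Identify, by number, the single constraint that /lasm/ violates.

/lasm/: syllable 1 coda /sm/ has 2 consonants (> 1).
This is a violation of constraint 3: "A coda contains at most one consonant."
The remaining constraints (1, 2) are satisfied.

3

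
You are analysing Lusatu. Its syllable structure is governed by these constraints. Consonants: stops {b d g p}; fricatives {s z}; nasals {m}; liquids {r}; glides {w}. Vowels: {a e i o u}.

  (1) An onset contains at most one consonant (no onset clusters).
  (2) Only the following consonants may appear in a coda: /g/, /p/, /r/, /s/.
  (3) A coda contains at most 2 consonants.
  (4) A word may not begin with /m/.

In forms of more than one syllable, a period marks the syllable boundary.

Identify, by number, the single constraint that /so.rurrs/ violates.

3

/so.rurrs/: syllable 2 coda /rrs/ has 3 consonants (> 2).
This is a violation of constraint 3: "A coda contains at most 2 consonants."
The remaining constraints (1, 2, 4) are satisfied.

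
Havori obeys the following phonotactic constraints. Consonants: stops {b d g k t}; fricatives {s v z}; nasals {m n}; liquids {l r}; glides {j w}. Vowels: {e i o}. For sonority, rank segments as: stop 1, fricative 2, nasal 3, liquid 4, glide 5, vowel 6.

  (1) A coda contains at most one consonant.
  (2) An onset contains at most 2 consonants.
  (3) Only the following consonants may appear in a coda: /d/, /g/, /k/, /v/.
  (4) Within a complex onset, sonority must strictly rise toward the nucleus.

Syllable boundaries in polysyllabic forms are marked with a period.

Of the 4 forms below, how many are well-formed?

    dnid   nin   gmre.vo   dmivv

dnid — σ1 onset /dn/ (1→3 rises), coda /d/ ok → well-formed
nin — violates constraint 3: syllable 1 coda contains /n/, which is not a licensed coda consonant → ill-formed
gmre.vo — violates constraint 2: syllable 1 onset /gmr/ has 3 consonants (> 2) → ill-formed
dmivv — violates constraint 1: syllable 1 coda /vv/ has 2 consonants (> 1) → ill-formed
Well-formed: dnid → 1.

1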